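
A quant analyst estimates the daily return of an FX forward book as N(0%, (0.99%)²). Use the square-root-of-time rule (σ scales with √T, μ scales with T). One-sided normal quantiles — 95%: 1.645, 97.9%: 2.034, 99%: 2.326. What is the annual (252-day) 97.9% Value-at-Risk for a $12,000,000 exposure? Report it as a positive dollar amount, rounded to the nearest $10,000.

$3,840,000

σ_{252d} = 0.99% × √252 = 15.716%.
VaR = 2.034 × 15.716% = 31.966%.
On $12,000,000: 0.31966 × $12,000,000 = $3,835,920.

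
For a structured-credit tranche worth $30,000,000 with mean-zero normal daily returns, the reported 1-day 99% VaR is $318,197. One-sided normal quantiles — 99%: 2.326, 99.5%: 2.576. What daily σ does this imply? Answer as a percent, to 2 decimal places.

0.46%

VaR as a fraction: $318,197 / $30,000,000 = 1.061%.
σ = VaR / z = 1.061% / 2.326 = 0.456%.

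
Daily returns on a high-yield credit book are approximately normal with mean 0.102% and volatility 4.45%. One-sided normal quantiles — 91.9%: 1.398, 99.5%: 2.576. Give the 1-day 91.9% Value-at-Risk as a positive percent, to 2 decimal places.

VaR = −μ + z·σ = −(0.102%) + 1.398 × 4.45% = 6.119%.

6.12%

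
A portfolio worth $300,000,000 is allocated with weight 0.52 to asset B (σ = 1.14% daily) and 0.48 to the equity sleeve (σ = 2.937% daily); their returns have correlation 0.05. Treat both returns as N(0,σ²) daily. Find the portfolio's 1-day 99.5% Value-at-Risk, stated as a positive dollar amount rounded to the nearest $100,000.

σ_p² = 0.52²·1.14² + 0.48²·2.937² + 2·0.05·0.52·0.48·1.14·2.937 = 2.4224 (%²).
σ_p = √2.4224 = 1.556%.
At 99.5%, z = 2.576.
VaR = 2.576 × 1.556% = 4.008%; on $300,000,000 that is $12,024,000.

$12,000,000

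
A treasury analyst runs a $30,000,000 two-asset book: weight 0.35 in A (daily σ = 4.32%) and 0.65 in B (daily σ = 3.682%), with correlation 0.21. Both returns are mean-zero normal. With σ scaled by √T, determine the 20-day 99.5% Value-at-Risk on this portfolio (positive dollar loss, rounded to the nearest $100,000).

σ_p = √(0.35²·4.32² + 0.65²·3.682² + 2·0.21·0.35·0.65·4.32·3.682) = 3.088%.
σ_{20d} = 3.088% × √20 = 13.810%.
z(99.5%) = 2.576.
VaR = 2.576 × 13.810% = 35.575%; on $30,000,000 that is $10,672,500.

$10,700,000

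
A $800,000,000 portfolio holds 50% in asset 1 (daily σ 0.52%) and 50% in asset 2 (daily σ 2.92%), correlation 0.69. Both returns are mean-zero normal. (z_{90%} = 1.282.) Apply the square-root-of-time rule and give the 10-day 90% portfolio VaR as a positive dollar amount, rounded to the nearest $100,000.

σ_p = √(0.5²·0.52² + 0.5²·2.92² + 2·0.69·0.5·0.5·0.52·2.92) = 1.650%.
σ_{10d} = 1.650% × √10 = 5.218%.
VaR = 1.282 × 5.218% = 6.689%; on $800,000,000 that is $53,512,000.

$53,500,000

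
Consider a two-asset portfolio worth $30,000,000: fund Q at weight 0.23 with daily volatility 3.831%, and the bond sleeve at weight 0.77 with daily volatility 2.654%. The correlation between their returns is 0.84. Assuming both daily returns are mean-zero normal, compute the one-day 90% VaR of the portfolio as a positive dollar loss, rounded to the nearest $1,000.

σ_p² = 0.23²·3.831² + 0.77²·2.654² + 2·0.84·0.23·0.77·3.831·2.654 = 7.9777 (%²).
σ_p = √7.9777 = 2.824%.
At 90%, z = 1.282.
VaR = 1.282 × 2.824% = 3.620%; on $30,000,000 that is $1,086,000.

$1,086,000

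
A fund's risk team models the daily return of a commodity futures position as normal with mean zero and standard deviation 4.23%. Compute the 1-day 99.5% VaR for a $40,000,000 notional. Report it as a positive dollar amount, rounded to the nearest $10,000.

$4,360,000

At 99.5% one-sided, z = 2.576.
VaR = z·σ = 2.576 × 4.23% = 10.896%.
On $40,000,000: 0.10896 × $40,000,000 = $4,358,400.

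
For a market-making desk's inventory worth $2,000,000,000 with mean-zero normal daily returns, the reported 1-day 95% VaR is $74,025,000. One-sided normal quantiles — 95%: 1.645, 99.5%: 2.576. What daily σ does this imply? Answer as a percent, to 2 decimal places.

2.25%

VaR as a fraction: $74,025,000 / $2,000,000,000 = 3.701%.
σ = VaR / z = 3.701% / 1.645 = 2.250%.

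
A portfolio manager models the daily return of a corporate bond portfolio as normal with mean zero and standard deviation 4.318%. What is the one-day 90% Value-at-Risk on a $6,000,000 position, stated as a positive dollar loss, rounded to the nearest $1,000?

$332,000

At 90% one-sided, z = 1.282.
VaR = z·σ = 1.282 × 4.318% = 5.536%.
On $6,000,000: 0.05536 × $6,000,000 = $332,160.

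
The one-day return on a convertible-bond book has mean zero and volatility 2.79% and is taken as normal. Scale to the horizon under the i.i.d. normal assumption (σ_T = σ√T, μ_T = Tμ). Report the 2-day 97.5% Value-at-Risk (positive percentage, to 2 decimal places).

At 97.5%, z = 1.960.
σ_{2d} = 2.79% × √2 = 3.946%.
VaR = 1.960 × 3.946% = 7.734%.

7.73%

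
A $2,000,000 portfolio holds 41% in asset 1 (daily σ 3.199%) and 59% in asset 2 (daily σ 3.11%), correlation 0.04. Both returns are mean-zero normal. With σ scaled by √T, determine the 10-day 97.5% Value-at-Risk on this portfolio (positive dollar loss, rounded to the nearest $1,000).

σ_p = √(0.41²·3.199² + 0.59²·3.11² + 2·0.04·0.41·0.59·3.199·3.11) = 2.298%.
σ_{10d} = 2.298% × √10 = 7.267%.
z(97.5%) = 1.960.
VaR = 1.960 × 7.267% = 14.243%; on $2,000,000 that is $284,860.

$285,000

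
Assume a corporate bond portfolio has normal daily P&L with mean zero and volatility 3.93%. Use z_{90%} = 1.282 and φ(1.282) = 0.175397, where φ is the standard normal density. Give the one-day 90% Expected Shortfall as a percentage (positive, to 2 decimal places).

Tail multiplier: φ(z)/(1−α) = 0.175397 / 0.1 = 1.754.
ES = 3.93% × 1.754 = 6.893%.

6.89%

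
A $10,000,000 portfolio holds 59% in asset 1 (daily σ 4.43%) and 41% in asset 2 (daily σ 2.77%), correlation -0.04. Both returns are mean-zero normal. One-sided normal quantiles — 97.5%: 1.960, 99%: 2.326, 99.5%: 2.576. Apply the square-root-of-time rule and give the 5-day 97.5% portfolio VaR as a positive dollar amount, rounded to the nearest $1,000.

σ_p = √(0.59²·4.43² + 0.41²·2.77² + 2·-0.04·0.59·0.41·4.43·2.77) = 2.808%.
σ_{5d} = 2.808% × √5 = 6.279%.
VaR = 1.960 × 6.279% = 12.307%; on $10,000,000 that is $1,230,700.

$1,231,000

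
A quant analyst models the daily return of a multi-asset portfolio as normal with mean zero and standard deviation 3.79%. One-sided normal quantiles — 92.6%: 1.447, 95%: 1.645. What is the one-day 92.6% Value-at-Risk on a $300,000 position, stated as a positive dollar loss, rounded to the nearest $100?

VaR = z·σ = 1.447 × 3.79% = 5.484%.
On $300,000: 0.05484 × $300,000 = $16,452.

$16,500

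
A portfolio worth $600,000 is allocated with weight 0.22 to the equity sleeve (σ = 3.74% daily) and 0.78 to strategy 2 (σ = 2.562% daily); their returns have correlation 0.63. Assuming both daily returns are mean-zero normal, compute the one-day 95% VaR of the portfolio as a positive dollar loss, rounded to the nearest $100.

σ_p² = 0.22²·3.74² + 0.78²·2.562² + 2·0.63·0.22·0.78·3.74·2.562 = 6.7422 (%²).
σ_p = √6.7422 = 2.597%.
At 95%, z = 1.645.
VaR = 1.645 × 2.597% = 4.272%; on $600,000 that is $25,632.

$25,600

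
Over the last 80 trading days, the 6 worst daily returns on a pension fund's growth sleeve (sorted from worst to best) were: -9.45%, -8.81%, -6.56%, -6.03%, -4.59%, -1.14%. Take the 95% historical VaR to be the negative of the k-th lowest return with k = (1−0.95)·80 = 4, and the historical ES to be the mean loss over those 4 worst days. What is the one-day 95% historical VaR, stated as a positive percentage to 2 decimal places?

6.03%

k = 4; the 4th lowest return is -6.03%, so VaR = 6.03%.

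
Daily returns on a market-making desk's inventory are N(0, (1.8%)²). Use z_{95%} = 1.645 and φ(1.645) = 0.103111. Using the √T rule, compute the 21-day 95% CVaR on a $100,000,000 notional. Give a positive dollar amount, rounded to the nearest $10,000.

σ_{21d} = 1.8% × √21 = 8.249%.
ES multiplier = φ(z)/(1−α) = 0.103111/0.05 = 2.062.
ES = 8.249% × 2.062 = 17.009%; on $100,000,000: $17,009,000.

$17,010,000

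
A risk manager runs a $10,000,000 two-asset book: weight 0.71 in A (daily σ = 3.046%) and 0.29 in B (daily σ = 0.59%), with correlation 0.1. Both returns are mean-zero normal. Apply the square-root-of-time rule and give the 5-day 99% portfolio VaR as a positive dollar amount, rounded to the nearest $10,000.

σ_p = √(0.71²·3.046² + 0.29²·0.59² + 2·0.1·0.71·0.29·3.046·0.59) = 2.186%.
σ_{5d} = 2.186% × √5 = 4.888%.
z(99%) = 2.326.
VaR = 2.326 × 4.888% = 11.369%; on $10,000,000 that is $1,136,900.

$1,140,000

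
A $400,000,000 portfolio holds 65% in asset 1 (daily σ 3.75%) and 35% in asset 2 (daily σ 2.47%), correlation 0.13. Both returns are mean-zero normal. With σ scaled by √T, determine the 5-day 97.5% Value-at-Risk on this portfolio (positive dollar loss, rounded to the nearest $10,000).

σ_p = √(0.65²·3.75² + 0.35²·2.47² + 2·0.13·0.65·0.35·3.75·2.47) = 2.690%.
σ_{5d} = 2.690% × √5 = 6.015%.
z(97.5%) = 1.960.
VaR = 1.960 × 6.015% = 11.789%; on $400,000,000 that is $47,156,000.

$47,160,000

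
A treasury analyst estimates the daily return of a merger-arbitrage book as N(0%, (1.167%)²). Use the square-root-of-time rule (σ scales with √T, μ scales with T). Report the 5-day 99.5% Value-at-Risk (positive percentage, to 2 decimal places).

At 99.5%, z = 2.576.
σ_{5d} = 1.167% × √5 = 2.609%.
VaR = 2.576 × 2.609% = 6.721%.

6.72%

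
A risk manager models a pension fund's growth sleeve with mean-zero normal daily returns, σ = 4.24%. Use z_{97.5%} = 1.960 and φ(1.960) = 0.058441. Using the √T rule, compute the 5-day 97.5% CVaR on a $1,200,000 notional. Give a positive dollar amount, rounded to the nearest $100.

σ_{5d} = 4.24% × √5 = 9.481%.
ES multiplier = φ(z)/(1−α) = 0.058441/0.025 = 2.338.
ES = 9.481% × 2.338 = 22.167%; on $1,200,000: $266,004.

$266,000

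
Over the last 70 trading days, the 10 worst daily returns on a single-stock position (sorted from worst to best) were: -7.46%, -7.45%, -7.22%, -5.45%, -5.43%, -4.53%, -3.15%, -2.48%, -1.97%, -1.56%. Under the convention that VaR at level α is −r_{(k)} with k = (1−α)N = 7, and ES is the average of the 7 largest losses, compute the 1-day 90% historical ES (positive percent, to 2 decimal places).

5.81%

The 7 worst returns sum to -40.69%.
ES = −(-40.69%) / 7 = 5.8128…% ≈ 5.81%.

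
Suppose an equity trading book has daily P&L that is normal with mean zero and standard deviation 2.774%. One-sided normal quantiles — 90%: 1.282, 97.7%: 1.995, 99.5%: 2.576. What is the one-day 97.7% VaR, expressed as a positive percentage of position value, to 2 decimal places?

VaR = z·σ = 1.995 × 2.774% = 5.534%.

5.53%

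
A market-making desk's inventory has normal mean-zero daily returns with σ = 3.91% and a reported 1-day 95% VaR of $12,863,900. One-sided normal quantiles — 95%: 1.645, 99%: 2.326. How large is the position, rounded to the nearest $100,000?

VaR as a fraction of value: z·σ = 1.645 × 3.91% = 6.43195%.
Position = $12,863,900 / 0.0643195 = $200,000,000.

$200,000,000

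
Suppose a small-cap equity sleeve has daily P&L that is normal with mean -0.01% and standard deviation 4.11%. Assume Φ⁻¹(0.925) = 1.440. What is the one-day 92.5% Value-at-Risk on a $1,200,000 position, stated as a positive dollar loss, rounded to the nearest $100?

VaR = −μ + z·σ = −(-0.01%) + 1.440 × 4.11% = 5.928%.
On $1,200,000: 0.05928 × $1,200,000 = $71,136.

$71,100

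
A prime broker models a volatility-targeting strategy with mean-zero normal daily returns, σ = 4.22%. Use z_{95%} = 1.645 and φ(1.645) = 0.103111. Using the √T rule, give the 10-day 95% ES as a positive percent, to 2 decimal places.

σ_{10d} = 4.22% × √10 = 13.345%.
ES multiplier = φ(z)/(1−α) = 0.103111/0.05 = 2.062.
ES = 13.345% × 2.062 = 27.517%.

27.52%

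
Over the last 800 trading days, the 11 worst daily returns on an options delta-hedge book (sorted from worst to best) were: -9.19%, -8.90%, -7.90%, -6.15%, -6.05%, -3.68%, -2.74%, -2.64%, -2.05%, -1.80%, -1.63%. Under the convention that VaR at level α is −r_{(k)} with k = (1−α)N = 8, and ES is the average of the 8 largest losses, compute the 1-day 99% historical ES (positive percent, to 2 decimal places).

The 8 worst returns sum to -47.25%.
ES = −(-47.25%) / 8 = 5.90625% ≈ 5.91%.

5.91%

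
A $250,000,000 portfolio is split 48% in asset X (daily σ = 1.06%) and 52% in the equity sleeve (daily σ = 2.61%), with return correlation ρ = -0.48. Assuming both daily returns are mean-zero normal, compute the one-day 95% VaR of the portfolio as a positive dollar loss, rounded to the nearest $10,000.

$4,930,000

σ_p² = 0.48²·1.06² + 0.52²·2.61² + 2·-0.48·0.48·0.52·1.06·2.61 = 1.4379 (%²).
σ_p = √1.4379 = 1.199%.
At 95%, z = 1.645.
VaR = 1.645 × 1.199% = 1.972%; on $250,000,000 that is $4,930,000.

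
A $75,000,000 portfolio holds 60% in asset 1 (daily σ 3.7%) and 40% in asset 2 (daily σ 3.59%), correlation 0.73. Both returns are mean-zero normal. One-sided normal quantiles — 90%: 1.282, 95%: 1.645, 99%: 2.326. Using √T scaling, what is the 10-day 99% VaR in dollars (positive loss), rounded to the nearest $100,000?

σ_p = √(0.6²·3.7² + 0.4²·3.59² + 2·0.73·0.6·0.4·3.7·3.59) = 3.412%.
σ_{10d} = 3.412% × √10 = 10.790%.
VaR = 2.326 × 10.790% = 25.098%; on $75,000,000 that is $18,823,500.

$18,800,000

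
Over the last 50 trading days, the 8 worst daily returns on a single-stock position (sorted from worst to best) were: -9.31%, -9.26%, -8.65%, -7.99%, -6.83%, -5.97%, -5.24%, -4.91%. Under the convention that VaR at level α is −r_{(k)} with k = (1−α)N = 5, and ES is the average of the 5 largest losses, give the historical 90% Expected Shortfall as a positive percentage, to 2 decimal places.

8.41%

The 5 worst returns sum to -42.04%.
ES = −(-42.04%) / 5 = 8.408% ≈ 8.41%.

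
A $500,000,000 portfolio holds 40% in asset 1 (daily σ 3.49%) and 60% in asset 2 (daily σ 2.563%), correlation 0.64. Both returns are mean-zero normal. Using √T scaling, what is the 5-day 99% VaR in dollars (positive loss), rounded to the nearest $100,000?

σ_p = √(0.4²·3.49² + 0.6²·2.563² + 2·0.64·0.4·0.6·3.49·2.563) = 2.657%.
σ_{5d} = 2.657% × √5 = 5.941%.
z(99%) = 2.326.
VaR = 2.326 × 5.941% = 13.819%; on $500,000,000 that is $69,095,000.

$69,100,000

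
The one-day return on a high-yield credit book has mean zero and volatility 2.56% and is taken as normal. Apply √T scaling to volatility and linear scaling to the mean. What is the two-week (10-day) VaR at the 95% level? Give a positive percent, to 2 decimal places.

At 95%, z = 1.645.
σ_{10d} = 2.56% × √10 = 8.095%.
VaR = 1.645 × 8.095% = 13.316%.

13.32%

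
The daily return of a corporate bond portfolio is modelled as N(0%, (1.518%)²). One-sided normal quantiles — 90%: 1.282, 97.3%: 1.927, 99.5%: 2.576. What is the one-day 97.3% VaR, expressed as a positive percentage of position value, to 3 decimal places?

2.925%

VaR = z·σ = 1.927 × 1.518% = 2.925%.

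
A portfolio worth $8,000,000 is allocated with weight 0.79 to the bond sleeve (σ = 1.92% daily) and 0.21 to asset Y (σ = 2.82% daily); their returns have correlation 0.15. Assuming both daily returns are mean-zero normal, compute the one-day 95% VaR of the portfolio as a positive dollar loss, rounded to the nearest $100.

σ_p² = 0.79²·1.92² + 0.21²·2.82² + 2·0.15·0.79·0.21·1.92·2.82 = 2.9209 (%²).
σ_p = √2.9209 = 1.709%.
At 95%, z = 1.645.
VaR = 1.645 × 1.709% = 2.811%; on $8,000,000 that is $224,880.

$224,900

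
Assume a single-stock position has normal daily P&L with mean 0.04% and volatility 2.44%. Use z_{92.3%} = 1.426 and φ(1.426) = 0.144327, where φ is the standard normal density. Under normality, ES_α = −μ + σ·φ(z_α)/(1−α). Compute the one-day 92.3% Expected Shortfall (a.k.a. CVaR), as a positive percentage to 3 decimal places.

4.533%

Tail multiplier: φ(z)/(1−α) = 0.144327 / 0.077 = 1.874.
ES = −(0.04%) + 2.44% × 1.874 = 4.533%.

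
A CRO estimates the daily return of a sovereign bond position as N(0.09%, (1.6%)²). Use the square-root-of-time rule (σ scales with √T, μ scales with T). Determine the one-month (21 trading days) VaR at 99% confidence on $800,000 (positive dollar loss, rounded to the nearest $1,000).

At 99%, z = 2.326.
σ_{21d} = 1.6% × √21 = 7.332%; μ_{21d} = 21 × 0.09% = 1.890%.
VaR = −(1.890%) + 2.326 × 7.332% = 15.164%.
On $800,000: 0.15164 × $800,000 = $121,312.

$121,000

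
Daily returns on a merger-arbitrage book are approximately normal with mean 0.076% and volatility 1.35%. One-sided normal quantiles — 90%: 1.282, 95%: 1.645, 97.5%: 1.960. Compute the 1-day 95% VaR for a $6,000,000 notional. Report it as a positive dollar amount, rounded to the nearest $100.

VaR = −μ + z·σ = −(0.076%) + 1.645 × 1.35% = 2.145%.
On $6,000,000: 0.02145 × $6,000,000 = $128,700.

$128,700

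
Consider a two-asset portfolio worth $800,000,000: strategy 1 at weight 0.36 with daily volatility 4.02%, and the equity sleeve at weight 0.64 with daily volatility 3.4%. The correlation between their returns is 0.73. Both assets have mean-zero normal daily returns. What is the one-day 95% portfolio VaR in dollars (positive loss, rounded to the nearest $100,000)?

σ_p² = 0.36²·4.02² + 0.64²·3.4² + 2·0.73·0.36·0.64·4.02·3.4 = 11.4271 (%²).
σ_p = √11.4271 = 3.380%.
At 95%, z = 1.645.
VaR = 1.645 × 3.380% = 5.560%; on $800,000,000 that is $44,480,000.

$44,500,000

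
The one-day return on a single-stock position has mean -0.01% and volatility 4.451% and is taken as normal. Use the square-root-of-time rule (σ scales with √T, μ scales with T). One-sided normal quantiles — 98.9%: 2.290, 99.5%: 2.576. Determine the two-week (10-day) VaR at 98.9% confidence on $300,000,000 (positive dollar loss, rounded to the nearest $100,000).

σ_{10d} = 4.451% × √10 = 14.075%; μ_{10d} = 10 × -0.01% = -0.100%.
VaR = −(-0.100%) + 2.290 × 14.075% = 32.332%.
On $300,000,000: 0.32332 × $300,000,000 = $96,996,000.

$97,000,000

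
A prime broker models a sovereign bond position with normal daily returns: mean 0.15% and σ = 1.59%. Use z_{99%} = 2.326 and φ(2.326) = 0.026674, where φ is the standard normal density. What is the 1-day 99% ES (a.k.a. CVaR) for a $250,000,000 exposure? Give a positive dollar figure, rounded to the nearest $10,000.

Tail multiplier: φ(z)/(1−α) = 0.026674 / 0.01 = 2.667.
ES = −(0.15%) + 1.59% × 2.667 = 4.091%.
On $250,000,000: 0.04091 × $250,000,000 = $10,227,500.

$10,230,000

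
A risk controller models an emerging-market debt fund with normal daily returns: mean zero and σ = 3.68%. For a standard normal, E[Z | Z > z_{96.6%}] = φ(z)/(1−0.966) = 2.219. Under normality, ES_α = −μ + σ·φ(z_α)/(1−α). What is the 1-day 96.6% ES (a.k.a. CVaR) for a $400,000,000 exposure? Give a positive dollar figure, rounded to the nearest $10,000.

ES = 3.68% × 2.219 = 8.166%.
On $400,000,000: 0.08166 × $400,000,000 = $32,664,000.

$32,660,000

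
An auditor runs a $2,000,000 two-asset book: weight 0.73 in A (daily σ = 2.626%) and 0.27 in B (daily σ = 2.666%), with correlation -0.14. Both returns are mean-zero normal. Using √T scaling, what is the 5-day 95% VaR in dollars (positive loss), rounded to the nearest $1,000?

σ_p = √(0.73²·2.626² + 0.27²·2.666² + 2·-0.14·0.73·0.27·2.626·2.666) = 1.951%.
σ_{5d} = 1.951% × √5 = 4.363%.
z(95%) = 1.645.
VaR = 1.645 × 4.363% = 7.177%; on $2,000,000 that is $143,540.

$144,000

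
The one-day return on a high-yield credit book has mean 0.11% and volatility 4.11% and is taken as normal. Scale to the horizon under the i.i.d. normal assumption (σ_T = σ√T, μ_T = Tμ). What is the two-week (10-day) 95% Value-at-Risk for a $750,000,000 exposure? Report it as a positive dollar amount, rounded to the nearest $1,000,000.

At 95%, z = 1.645.
σ_{10d} = 4.11% × √10 = 12.997%; μ_{10d} = 10 × 0.11% = 1.100%.
VaR = −(1.100%) + 1.645 × 12.997% = 20.280%.
On $750,000,000: 0.20280 × $750,000,000 = $152,100,000.

$152,000,000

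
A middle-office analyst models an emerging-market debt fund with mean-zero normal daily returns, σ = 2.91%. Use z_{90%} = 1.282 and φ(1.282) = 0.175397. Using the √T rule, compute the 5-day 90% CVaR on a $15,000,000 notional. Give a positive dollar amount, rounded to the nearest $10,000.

$1,710,000

σ_{5d} = 2.91% × √5 = 6.507%.
ES multiplier = φ(z)/(1−α) = 0.175397/0.1 = 1.754.
ES = 6.507% × 1.754 = 11.413%; on $15,000,000: $1,711,950.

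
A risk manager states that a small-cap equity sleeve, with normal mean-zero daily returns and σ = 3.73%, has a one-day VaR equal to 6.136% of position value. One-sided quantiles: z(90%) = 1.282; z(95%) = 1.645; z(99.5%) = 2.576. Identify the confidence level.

Implied z = VaR/σ = 6.136 / 3.73 = 1.645.
This matches z(95%) = 1.645.

95%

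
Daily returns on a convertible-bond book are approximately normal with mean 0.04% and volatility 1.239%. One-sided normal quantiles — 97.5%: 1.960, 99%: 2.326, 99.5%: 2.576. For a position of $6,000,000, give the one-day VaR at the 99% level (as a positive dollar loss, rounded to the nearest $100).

$170,500

VaR = −μ + z·σ = −(0.04%) + 2.326 × 1.239% = 2.842%.
On $6,000,000: 0.02842 × $6,000,000 = $170,520.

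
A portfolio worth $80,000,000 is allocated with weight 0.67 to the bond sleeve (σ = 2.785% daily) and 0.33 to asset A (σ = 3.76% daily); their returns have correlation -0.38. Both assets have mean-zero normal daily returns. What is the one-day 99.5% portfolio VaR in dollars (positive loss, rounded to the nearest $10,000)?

$3,720,000

σ_p² = 0.67²·2.785² + 0.33²·3.76² + 2·-0.38·0.67·0.33·2.785·3.76 = 3.2617 (%²).
σ_p = √3.2617 = 1.806%.
At 99.5%, z = 2.576.
VaR = 2.576 × 1.806% = 4.652%; on $80,000,000 that is $3,721,600.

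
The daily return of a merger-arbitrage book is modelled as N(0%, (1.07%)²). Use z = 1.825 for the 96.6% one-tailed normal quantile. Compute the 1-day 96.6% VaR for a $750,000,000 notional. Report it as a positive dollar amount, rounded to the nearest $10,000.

VaR = z·σ = 1.825 × 1.07% = 1.953%.
On $750,000,000: 0.01953 × $750,000,000 = $14,647,500.

$14,650,000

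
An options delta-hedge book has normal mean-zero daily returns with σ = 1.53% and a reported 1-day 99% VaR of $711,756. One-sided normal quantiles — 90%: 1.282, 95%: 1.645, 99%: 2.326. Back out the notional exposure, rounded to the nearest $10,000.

VaR as a fraction of value: z·σ = 2.326 × 1.53% = 3.55878%.
Position = $711,756 / 0.0355878 = $20,000,000.

$20,000,000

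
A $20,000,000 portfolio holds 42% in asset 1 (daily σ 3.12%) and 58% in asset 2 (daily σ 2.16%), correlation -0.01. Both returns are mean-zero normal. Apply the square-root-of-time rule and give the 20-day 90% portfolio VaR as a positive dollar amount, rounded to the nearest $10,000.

$2,070,000

σ_p = √(0.42²·3.12² + 0.58²·2.16² + 2·-0.01·0.42·0.58·3.12·2.16) = 1.804%.
σ_{20d} = 1.804% × √20 = 8.068%.
z(90%) = 1.282.
VaR = 1.282 × 8.068% = 10.343%; on $20,000,000 that is $2,068,600.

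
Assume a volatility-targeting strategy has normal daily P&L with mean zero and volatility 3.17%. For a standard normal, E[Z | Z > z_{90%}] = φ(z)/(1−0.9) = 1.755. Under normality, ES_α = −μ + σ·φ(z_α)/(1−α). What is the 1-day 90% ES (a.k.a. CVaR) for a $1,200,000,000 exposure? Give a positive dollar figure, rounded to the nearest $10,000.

$66,760,000

ES = 3.17% × 1.755 = 5.563%.
On $1,200,000,000: 0.05563 × $1,200,000,000 = $66,756,000.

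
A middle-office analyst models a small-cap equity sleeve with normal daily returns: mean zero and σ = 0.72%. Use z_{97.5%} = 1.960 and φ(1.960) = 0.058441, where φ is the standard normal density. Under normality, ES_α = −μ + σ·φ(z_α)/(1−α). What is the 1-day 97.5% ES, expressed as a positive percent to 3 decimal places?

Tail multiplier: φ(z)/(1−α) = 0.058441 / 0.025 = 2.338.
ES = 0.72% × 2.338 = 1.683%.

1.683%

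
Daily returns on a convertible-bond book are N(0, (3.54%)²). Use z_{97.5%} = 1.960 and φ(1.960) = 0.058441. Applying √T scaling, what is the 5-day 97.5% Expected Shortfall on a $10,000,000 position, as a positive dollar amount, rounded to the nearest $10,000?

$1,850,000

σ_{5d} = 3.54% × √5 = 7.916%.
ES multiplier = φ(z)/(1−α) = 0.058441/0.025 = 2.338.
ES = 7.916% × 2.338 = 18.508%; on $10,000,000: $1,850,800.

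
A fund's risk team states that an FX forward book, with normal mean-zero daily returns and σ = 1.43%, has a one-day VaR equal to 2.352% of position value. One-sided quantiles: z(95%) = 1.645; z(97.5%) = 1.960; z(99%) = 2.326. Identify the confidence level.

95%

Implied z = VaR/σ = 2.352 / 1.43 = 1.645.
This matches z(95%) = 1.645.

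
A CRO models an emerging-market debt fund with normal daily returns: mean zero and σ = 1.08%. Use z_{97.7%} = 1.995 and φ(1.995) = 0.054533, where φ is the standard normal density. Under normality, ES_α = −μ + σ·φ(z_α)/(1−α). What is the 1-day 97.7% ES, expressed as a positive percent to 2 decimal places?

Tail multiplier: φ(z)/(1−α) = 0.054533 / 0.023 = 2.371.
ES = 1.08% × 2.371 = 2.561%.

2.56%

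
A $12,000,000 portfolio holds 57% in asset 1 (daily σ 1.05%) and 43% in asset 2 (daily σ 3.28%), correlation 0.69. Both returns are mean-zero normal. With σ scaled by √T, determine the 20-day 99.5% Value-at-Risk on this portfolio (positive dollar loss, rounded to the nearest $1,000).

σ_p = √(0.57²·1.05² + 0.43²·3.28² + 2·0.69·0.57·0.43·1.05·3.28) = 1.874%.
σ_{20d} = 1.874% × √20 = 8.381%.
z(99.5%) = 2.576.
VaR = 2.576 × 8.381% = 21.589%; on $12,000,000 that is $2,590,680.

$2,591,000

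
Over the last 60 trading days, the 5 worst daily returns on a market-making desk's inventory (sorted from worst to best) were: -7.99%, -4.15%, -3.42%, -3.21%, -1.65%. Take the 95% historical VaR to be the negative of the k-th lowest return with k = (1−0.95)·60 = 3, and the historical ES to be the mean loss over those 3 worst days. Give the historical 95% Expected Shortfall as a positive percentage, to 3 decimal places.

5.187%

The 3 worst returns sum to -15.56%.
ES = −(-15.56%) / 3 = 5.1866…% ≈ 5.187%.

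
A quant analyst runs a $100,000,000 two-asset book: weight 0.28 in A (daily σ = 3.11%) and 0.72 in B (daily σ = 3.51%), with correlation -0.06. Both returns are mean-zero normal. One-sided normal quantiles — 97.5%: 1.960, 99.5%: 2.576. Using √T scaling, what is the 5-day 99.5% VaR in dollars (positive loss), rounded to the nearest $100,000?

$15,100,000

σ_p = √(0.28²·3.11² + 0.72²·3.51² + 2·-0.06·0.28·0.72·3.11·3.51) = 2.623%.
σ_{5d} = 2.623% × √5 = 5.865%.
VaR = 2.576 × 5.865% = 15.108%; on $100,000,000 that is $15,108,000.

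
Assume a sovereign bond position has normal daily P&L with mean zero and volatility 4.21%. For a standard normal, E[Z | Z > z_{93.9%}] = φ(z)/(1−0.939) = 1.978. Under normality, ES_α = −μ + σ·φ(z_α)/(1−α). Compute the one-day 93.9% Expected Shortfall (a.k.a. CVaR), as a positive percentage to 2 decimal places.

8.33%

ES = 4.21% × 1.978 = 8.327%.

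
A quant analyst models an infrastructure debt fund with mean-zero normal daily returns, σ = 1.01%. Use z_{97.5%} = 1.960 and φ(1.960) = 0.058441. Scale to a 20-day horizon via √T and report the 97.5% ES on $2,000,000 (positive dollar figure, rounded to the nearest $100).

$211,200

σ_{20d} = 1.01% × √20 = 4.517%.
ES multiplier = φ(z)/(1−α) = 0.058441/0.025 = 2.338.
ES = 4.517% × 2.338 = 10.561%; on $2,000,000: $211,220.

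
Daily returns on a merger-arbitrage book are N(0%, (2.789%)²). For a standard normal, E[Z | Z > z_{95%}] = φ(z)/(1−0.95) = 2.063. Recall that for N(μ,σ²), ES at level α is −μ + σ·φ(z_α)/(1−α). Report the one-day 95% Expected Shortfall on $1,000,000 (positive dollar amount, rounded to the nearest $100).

ES = 2.789% × 2.063 = 5.754%.
On $1,000,000: 0.05754 × $1,000,000 = $57,540.

$57,500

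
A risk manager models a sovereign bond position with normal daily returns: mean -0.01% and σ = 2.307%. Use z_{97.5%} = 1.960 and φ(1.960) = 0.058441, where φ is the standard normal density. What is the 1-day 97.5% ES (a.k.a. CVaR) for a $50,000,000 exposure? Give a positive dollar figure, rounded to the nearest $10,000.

Tail multiplier: φ(z)/(1−α) = 0.058441 / 0.025 = 2.338.
ES = −(-0.01%) + 2.307% × 2.338 = 5.404%.
On $50,000,000: 0.05404 × $50,000,000 = $2,702,000.

$2,700,000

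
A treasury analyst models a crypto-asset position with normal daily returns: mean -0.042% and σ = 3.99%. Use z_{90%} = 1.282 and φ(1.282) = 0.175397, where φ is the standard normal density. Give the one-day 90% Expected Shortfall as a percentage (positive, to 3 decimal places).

7.040%

Tail multiplier: φ(z)/(1−α) = 0.175397 / 0.1 = 1.754.
ES = −(-0.042%) + 3.99% × 1.754 = 7.040%.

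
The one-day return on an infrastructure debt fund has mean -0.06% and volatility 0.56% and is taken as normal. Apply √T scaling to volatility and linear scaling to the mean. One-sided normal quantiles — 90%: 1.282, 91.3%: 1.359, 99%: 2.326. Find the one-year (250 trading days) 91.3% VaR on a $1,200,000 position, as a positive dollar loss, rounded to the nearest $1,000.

$324,000

σ_{250d} = 0.56% × √250 = 8.854%; μ_{250d} = 250 × -0.06% = -15.000%.
VaR = −(-15.000%) + 1.359 × 8.854% = 27.033%.
On $1,200,000: 0.27033 × $1,200,000 = $324,396.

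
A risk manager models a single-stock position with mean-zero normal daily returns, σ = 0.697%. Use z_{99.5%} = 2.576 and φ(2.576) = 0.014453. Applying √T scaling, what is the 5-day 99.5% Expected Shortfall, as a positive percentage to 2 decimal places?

4.51%

σ_{5d} = 0.697% × √5 = 1.559%.
ES multiplier = φ(z)/(1−α) = 0.014453/0.005 = 2.891.
ES = 1.559% × 2.891 = 4.507%.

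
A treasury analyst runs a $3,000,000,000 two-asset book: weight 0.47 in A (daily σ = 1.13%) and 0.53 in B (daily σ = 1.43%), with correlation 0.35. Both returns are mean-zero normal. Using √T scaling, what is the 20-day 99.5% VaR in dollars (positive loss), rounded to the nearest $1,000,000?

$369,000,000

σ_p = √(0.47²·1.13² + 0.53²·1.43² + 2·0.35·0.47·0.53·1.13·1.43) = 1.067%.
σ_{20d} = 1.067% × √20 = 4.772%.
z(99.5%) = 2.576.
VaR = 2.576 × 4.772% = 12.293%; on $3,000,000,000 that is $368,790,000.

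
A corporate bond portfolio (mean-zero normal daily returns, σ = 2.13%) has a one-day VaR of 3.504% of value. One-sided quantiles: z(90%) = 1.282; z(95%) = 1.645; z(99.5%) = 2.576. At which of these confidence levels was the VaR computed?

Implied z = VaR/σ = 3.504 / 2.13 = 1.645.
This matches z(95%) = 1.645.

95%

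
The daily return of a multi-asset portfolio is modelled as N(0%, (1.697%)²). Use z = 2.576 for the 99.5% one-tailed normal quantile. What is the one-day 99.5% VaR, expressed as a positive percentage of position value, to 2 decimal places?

VaR = z·σ = 2.576 × 1.697% = 4.371%.

4.37%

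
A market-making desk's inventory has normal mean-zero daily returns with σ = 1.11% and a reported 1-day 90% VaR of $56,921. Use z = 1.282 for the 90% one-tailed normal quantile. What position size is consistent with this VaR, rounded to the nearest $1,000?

VaR as a fraction of value: z·σ = 1.282 × 1.11% = 1.42302%.
Position = $56,921 / 0.0142302 = $4,000,014.

$4,000,000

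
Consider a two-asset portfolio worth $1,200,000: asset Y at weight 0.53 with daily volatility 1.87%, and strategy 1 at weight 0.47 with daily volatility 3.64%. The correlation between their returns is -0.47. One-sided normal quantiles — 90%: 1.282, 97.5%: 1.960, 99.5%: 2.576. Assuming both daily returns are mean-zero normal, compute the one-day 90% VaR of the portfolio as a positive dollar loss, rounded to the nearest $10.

σ_p² = 0.53²·1.87² + 0.47²·3.64² + 2·-0.47·0.53·0.47·1.87·3.64 = 2.3153 (%²).
σ_p = √2.3153 = 1.522%.
VaR = 1.282 × 1.522% = 1.951%; on $1,200,000 that is $23,412.

$23,410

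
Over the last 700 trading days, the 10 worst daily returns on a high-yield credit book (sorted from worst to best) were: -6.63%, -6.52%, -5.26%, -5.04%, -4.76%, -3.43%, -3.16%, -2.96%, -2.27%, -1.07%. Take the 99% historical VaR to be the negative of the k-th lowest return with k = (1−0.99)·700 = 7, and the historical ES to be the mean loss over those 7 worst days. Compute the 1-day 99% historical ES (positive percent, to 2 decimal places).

4.97%

The 7 worst returns sum to -34.80%.
ES = −(-34.80%) / 7 = 4.9714…% ≈ 4.97%.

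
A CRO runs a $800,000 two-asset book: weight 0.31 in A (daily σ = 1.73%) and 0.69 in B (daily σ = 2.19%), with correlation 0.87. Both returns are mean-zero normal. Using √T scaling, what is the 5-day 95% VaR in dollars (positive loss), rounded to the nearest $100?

σ_p = √(0.31²·1.73² + 0.69²·2.19² + 2·0.87·0.31·0.69·1.73·2.19) = 1.995%.
σ_{5d} = 1.995% × √5 = 4.461%.
z(95%) = 1.645.
VaR = 1.645 × 4.461% = 7.338%; on $800,000 that is $58,704.

$58,700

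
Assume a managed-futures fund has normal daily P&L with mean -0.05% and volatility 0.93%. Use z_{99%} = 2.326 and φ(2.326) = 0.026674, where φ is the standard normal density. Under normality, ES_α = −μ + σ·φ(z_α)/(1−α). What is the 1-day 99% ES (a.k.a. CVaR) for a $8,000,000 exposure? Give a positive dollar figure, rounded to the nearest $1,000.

$202,000

Tail multiplier: φ(z)/(1−α) = 0.026674 / 0.01 = 2.667.
ES = −(-0.05%) + 0.93% × 2.667 = 2.530%.
On $8,000,000: 0.02530 × $8,000,000 = $202,400.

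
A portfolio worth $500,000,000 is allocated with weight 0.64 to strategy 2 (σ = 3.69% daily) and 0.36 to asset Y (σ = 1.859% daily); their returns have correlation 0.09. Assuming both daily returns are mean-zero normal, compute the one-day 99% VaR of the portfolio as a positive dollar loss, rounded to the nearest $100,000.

σ_p² = 0.64²·3.69² + 0.36²·1.859² + 2·0.09·0.64·0.36·3.69·1.859 = 6.3095 (%²).
σ_p = √6.3095 = 2.512%.
At 99%, z = 2.326.
VaR = 2.326 × 2.512% = 5.843%; on $500,000,000 that is $29,215,000.

$29,200,000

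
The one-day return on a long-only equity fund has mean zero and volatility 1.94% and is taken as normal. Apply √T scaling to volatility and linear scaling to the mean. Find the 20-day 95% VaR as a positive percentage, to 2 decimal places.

14.27%

At 95%, z = 1.645.
σ_{20d} = 1.94% × √20 = 8.676%.
VaR = 1.645 × 8.676% = 14.272%.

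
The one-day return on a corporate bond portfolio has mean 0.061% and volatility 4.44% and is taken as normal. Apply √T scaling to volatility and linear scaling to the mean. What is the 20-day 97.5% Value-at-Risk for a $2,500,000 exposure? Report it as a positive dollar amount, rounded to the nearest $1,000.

At 97.5%, z = 1.960.
σ_{20d} = 4.44% × √20 = 19.856%; μ_{20d} = 20 × 0.061% = 1.220%.
VaR = −(1.220%) + 1.960 × 19.856% = 37.698%.
On $2,500,000: 0.37698 × $2,500,000 = $942,450.

$942,000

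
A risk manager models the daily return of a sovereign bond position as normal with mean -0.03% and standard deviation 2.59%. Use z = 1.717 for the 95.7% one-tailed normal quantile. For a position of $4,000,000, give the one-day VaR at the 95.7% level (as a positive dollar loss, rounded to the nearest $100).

$179,100

VaR = −μ + z·σ = −(-0.03%) + 1.717 × 2.59% = 4.477%.
On $4,000,000: 0.04477 × $4,000,000 = $179,080.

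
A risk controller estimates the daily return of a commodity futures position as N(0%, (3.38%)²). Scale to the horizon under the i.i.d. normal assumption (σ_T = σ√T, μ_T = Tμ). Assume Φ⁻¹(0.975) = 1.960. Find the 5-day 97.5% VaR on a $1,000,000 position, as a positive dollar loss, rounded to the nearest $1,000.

$148,000

σ_{5d} = 3.38% × √5 = 7.558%.
VaR = 1.960 × 7.558% = 14.814%.
On $1,000,000: 0.14814 × $1,000,000 = $148,140.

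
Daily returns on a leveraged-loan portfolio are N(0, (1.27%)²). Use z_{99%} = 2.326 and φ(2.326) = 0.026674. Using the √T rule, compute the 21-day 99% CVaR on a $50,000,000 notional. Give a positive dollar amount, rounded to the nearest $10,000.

σ_{21d} = 1.27% × √21 = 5.820%.
ES multiplier = φ(z)/(1−α) = 0.026674/0.01 = 2.667.
ES = 5.820% × 2.667 = 15.522%; on $50,000,000: $7,761,000.

$7,760,000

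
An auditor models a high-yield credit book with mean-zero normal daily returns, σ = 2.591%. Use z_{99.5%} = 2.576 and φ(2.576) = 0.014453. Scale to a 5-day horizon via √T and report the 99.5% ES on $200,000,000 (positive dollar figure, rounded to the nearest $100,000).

σ_{5d} = 2.591% × √5 = 5.794%.
ES multiplier = φ(z)/(1−α) = 0.014453/0.005 = 2.891.
ES = 5.794% × 2.891 = 16.750%; on $200,000,000: $33,500,000.

$33,500,000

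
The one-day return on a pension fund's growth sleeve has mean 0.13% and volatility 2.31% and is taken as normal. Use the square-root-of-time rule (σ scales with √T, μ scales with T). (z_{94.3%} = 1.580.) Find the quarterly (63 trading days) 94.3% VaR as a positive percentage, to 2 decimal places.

20.78%

σ_{63d} = 2.31% × √63 = 18.335%; μ_{63d} = 63 × 0.13% = 8.190%.
VaR = −(8.190%) + 1.580 × 18.335% = 20.779%.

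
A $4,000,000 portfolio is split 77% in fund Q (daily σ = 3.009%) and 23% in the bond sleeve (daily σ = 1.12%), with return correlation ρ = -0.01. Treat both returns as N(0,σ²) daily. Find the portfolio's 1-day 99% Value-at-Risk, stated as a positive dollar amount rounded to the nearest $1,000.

$217,000

σ_p² = 0.77²·3.009² + 0.23²·1.12² + 2·-0.01·0.77·0.23·3.009·1.12 = 5.4226 (%²).
σ_p = √5.4226 = 2.329%.
At 99%, z = 2.326.
VaR = 2.326 × 2.329% = 5.417%; on $4,000,000 that is $216,680.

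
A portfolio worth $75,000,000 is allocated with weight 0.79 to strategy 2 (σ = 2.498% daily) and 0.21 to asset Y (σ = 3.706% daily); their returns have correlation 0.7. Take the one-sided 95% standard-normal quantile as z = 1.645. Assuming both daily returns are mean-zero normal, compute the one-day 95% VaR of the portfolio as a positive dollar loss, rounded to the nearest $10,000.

$3,180,000

σ_p² = 0.79²·2.498² + 0.21²·3.706² + 2·0.7·0.79·0.21·2.498·3.706 = 6.6502 (%²).
σ_p = √6.6502 = 2.579%.
VaR = 1.645 × 2.579% = 4.242%; on $75,000,000 that is $3,181,500.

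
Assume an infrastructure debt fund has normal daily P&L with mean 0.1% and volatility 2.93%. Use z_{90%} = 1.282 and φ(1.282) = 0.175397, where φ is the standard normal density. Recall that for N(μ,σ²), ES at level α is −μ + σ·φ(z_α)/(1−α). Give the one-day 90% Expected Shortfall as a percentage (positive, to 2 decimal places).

Tail multiplier: φ(z)/(1−α) = 0.175397 / 0.1 = 1.754.
ES = −(0.1%) + 2.93% × 1.754 = 5.039%.

5.04%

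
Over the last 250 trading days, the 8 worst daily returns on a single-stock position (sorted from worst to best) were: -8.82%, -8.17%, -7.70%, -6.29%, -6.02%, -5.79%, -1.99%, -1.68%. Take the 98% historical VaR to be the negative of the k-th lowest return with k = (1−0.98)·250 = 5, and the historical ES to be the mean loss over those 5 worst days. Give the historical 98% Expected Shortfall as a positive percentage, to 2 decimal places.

The 5 worst returns sum to -37.00%.
ES = −(-37.00%) / 5 = 7.4% ≈ 7.40%.

7.40%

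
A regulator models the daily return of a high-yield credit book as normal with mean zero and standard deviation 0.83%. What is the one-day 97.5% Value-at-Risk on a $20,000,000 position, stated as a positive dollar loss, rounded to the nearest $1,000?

At 97.5% one-sided, z = 1.960.
VaR = z·σ = 1.960 × 0.83% = 1.627%.
On $20,000,000: 0.01627 × $20,000,000 = $325,400.

$325,000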